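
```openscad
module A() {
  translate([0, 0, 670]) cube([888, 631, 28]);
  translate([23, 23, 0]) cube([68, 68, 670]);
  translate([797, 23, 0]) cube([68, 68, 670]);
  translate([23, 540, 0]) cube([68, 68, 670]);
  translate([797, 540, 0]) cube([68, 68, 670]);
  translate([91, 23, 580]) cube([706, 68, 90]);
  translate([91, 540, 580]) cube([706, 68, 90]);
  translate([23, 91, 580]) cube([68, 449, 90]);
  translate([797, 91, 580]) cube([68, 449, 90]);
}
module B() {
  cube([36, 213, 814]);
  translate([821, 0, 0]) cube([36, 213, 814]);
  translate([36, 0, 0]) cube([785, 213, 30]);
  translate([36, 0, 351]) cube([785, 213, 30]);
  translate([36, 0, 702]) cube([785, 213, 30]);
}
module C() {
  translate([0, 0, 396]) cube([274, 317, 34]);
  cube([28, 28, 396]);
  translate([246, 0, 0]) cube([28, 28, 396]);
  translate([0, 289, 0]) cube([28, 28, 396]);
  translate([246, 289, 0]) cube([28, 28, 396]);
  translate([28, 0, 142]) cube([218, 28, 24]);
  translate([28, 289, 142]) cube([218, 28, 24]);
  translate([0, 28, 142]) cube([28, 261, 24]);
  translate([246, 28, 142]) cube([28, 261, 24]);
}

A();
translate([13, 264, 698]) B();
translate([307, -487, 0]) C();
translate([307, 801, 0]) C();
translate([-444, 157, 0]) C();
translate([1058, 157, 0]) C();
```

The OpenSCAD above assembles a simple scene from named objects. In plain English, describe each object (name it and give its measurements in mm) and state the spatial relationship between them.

A is a table: top 888 mm (x) × 631 mm (y), 28 mm thick, upper face at z = 698 mm, on four 68×68 mm square legs, each inset 23 mm from the nearest pair of top edges, running from z = 0 to the bottom of the top. Four apron rails, 68 mm thick and 90 mm tall, run between adjacent legs with their top edges flush with the underside of the top and their outer faces flush with the legs' outer faces.

B is an open bookshelf. Two side panels, each 36 mm thick, 213 mm deep and 814 mm tall, stand 857 mm apart (outside-to-outside). Between them sit 3 shelves, each 30 mm thick and 213 mm deep, spanning the full gap between the sides. The bottom shelf rests on the floor (its underside at z = 0) and the clear gap between one shelf's top and the next shelf's underside is 321 mm.

C is a four-legged stool. The seat is a 274×317×34 mm slab whose top surface is at z = 430 mm; four square legs, each 28×28 mm in cross-section, run from the floor (z = 0) to the underside of the seat, each flush with a corner of the seat. Four stretchers, 28 mm wide and 24 mm tall, connect adjacent legs with their undersides at z = 142 mm, each running between the inner faces of the legs it joins and aligned with the legs' outer faces on the other axis.

The bookshelf is on top of the table. Four stools sit around the table at the −y, +y, −x, +x sides.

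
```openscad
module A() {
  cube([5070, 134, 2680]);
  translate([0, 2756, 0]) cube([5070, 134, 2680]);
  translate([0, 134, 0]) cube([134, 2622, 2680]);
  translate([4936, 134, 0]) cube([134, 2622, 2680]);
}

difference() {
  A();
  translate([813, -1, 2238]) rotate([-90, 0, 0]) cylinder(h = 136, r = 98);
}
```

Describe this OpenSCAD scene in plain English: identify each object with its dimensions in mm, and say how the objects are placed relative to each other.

A is the wall frame of a small rectangular building: four walls, each 2680 mm tall and 134 mm thick, enclosing a footprint 5070 mm (x) by 2890 mm (y) outside-to-outside, with no floor or roof. The front and back walls (the −y and +y sides) span the full width; the two side walls fit between them.

The house frame has a circular hole of radius 98 mm through its front wall, centred at (x = 813, z = 2238).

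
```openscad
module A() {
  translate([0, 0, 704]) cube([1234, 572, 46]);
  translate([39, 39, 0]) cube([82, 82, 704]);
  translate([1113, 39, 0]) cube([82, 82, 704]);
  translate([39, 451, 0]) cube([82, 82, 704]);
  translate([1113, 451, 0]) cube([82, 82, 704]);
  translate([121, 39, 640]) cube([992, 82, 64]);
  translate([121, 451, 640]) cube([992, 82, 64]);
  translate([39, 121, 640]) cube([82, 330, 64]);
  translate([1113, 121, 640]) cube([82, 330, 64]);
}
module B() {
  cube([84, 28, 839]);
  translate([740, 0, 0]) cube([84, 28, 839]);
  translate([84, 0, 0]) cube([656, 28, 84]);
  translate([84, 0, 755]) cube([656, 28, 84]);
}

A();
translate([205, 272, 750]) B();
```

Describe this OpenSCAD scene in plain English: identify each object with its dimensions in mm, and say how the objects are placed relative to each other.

A is a table with a 1234×572 mm rectangular top, 46 mm thick, top surface at z = 750 mm, supported by four 82×82 mm square legs, each inset 39 mm from the nearest pair of top edges, running from the floor. Four apron rails, 82 mm thick and 64 mm tall, run between adjacent legs with their top edges flush with the underside of the top and their outer faces flush with the legs' outer faces.

B is a picture frame with a 656×671 mm rectangular opening (x by z) and a uniform 84 mm border on every side. Frame depth is 28 mm along y. It is built from two vertical stiles running the full outside height and two horizontal rails spanning the gap between the stiles.

The picture frame is on top of the table, centred.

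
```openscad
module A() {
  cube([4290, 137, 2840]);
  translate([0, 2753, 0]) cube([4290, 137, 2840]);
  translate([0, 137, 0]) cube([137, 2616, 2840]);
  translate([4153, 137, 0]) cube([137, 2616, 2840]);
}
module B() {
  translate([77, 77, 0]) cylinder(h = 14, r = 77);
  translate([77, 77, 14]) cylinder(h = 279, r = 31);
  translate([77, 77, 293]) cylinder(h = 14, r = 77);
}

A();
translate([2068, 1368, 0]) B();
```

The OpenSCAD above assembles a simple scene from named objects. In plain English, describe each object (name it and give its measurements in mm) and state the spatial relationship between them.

A is a box-shaped house frame (walls only): outside footprint 4290×2890 mm, wall height 2840 mm, wall thickness 137 mm. The two y-facing walls run the full x-width; the two x-facing walls fit between the inner faces of the y-facing walls.

B is a spool: two coaxial disc flanges of radius 77 mm and thickness 14 mm, joined by a core cylinder of radius 31 mm and height 279 mm. The lower flange rests on z = 0 and the three cylinders share a vertical axis.

The spool sits inside the house frame, centred.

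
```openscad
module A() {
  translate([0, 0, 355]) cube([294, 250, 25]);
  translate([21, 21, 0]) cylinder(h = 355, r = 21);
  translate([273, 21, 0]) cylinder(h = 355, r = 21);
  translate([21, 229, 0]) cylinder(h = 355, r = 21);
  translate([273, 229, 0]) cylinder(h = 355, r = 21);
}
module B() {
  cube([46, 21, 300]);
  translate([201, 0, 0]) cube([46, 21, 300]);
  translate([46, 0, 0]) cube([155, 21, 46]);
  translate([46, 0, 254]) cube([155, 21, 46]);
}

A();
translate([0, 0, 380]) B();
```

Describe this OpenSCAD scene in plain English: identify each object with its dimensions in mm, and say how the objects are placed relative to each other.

A is a simple wooden stool: a rectangular seat 294 mm (x) by 250 mm (y), 25 mm thick, top face at z = 380 mm, on four round legs, each 42 mm in diameter. The legs rest on z = 0, each leg's axis is inset half a diameter from the nearest pair of seat edges (so the leg's bounding box is flush with the corner).

B is a rectangular picture frame lying in the x–z plane (depth along y). The opening is 155 mm wide (x) by 208 mm tall (z), surrounded by a border 46 mm wide on all four sides. The frame is 21 mm deep and is made of two full-height vertical stiles with two horizontal rails fitted between them.

The picture frame is on top of the stool.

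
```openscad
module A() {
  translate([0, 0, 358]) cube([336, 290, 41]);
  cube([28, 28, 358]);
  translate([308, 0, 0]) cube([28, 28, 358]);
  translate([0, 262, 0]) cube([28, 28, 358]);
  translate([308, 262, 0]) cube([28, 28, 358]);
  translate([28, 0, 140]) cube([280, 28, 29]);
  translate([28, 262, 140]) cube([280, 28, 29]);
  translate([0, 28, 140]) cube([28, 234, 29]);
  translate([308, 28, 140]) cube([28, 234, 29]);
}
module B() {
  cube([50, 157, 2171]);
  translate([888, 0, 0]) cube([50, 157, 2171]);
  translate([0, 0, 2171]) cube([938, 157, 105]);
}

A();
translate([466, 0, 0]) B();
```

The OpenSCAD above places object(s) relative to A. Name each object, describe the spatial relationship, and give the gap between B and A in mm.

A is a stool. B is a door frame. The door frame is on the floor beside the stool on its +x side. The gap between the door frame and the stool is 130 mm.

The door frame's nearest face is 130 mm from the stool's +x face.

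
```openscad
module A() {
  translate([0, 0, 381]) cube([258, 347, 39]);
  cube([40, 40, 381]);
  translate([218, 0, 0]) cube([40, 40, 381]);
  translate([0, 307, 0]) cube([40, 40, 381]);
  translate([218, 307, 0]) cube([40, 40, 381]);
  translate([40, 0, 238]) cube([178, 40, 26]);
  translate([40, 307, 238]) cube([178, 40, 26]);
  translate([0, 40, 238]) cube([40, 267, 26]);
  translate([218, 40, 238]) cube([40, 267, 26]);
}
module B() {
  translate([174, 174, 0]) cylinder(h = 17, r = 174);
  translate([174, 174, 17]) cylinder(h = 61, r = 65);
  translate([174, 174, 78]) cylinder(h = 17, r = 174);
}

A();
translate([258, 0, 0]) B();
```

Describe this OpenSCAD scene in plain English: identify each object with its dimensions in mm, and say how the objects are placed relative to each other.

A is a four-legged stool. The seat is 258×347 mm, 39 mm thick, top at z = 420 mm. It stands on four square legs, each 40×40 mm in cross-section, from z = 0 to the seat underside, each flush with a corner of the seat. Four stretchers, 40 mm wide and 26 mm tall, connect adjacent legs with their undersides at z = 238 mm, each running between the inner faces of the legs it joins and aligned with the legs' outer faces on the other axis.

B is a spool: two coaxial disc flanges of radius 174 mm and thickness 17 mm, joined by a core cylinder of radius 65 mm and height 61 mm. The lower flange rests on z = 0 and the three cylinders share a vertical axis.

The spool is against the stool's +x side, with their −y faces flush.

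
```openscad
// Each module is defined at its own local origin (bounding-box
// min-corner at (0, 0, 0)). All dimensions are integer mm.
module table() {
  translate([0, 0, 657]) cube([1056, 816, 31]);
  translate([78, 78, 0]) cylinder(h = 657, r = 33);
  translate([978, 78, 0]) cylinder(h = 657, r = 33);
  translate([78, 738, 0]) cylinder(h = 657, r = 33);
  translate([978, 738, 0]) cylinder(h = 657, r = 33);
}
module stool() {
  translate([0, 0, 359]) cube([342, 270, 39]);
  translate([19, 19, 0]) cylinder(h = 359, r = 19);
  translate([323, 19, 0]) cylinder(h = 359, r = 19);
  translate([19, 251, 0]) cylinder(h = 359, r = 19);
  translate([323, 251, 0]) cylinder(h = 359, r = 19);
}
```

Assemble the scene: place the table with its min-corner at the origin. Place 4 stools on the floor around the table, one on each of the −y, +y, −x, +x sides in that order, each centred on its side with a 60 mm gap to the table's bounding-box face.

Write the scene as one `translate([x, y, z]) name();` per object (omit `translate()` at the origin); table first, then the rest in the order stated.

table();
translate([357, -330, 0]) stool();
translate([357, 876, 0]) stool();
translate([-402, 273, 0]) stool();
translate([1116, 273, 0]) stool();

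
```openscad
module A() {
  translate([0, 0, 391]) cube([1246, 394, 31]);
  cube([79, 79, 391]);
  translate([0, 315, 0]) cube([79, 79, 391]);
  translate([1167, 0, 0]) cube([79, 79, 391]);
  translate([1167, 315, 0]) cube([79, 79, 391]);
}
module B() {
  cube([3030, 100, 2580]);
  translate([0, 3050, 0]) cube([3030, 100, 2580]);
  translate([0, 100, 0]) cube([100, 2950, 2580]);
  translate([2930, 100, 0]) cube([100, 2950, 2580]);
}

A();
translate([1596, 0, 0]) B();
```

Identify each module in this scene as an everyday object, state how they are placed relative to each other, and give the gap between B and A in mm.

A is a bench. B is a house frame. The house frame is on the floor beside the bench on its +x side. The gap between the house frame and the bench is 350 mm.

The house frame's nearest face is 350 mm from the bench's +x face.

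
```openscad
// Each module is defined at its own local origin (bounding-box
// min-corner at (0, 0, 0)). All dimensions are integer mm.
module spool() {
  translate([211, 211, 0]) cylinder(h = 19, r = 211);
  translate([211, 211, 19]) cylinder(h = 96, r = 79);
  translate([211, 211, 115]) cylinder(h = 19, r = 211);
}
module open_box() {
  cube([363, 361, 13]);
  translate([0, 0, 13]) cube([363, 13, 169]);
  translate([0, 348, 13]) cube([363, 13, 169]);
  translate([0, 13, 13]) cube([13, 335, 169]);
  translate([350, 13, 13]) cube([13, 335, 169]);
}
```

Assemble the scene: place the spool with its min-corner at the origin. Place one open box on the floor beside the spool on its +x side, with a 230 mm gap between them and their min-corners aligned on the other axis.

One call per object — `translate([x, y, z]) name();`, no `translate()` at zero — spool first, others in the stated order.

spool();
translate([652, 0, 0]) open_box();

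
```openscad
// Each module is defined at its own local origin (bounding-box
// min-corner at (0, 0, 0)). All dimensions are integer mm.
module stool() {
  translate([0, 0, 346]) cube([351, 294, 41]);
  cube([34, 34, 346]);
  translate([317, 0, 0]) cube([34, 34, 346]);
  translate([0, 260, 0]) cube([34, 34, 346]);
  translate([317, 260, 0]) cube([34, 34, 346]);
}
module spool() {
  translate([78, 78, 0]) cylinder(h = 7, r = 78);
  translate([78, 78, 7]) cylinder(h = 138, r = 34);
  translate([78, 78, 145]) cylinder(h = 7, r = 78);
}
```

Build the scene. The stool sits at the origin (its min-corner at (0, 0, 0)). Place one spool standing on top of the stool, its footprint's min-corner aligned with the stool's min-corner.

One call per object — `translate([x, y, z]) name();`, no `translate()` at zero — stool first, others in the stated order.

stool();
translate([0, 0, 387]) spool();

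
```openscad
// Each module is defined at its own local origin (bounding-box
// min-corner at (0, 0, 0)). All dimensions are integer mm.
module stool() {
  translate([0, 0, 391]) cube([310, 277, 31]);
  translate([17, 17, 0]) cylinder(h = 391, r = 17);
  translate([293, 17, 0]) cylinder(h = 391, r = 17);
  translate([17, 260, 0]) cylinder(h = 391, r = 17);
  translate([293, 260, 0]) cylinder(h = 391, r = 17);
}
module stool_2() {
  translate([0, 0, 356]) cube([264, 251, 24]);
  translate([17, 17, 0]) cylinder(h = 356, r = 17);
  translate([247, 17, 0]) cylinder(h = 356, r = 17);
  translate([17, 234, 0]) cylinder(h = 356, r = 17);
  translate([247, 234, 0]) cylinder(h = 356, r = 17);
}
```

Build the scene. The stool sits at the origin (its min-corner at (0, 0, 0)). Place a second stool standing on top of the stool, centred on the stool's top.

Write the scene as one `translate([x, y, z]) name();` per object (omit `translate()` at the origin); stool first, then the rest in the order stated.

stool();
translate([23, 13, 422]) stool_2();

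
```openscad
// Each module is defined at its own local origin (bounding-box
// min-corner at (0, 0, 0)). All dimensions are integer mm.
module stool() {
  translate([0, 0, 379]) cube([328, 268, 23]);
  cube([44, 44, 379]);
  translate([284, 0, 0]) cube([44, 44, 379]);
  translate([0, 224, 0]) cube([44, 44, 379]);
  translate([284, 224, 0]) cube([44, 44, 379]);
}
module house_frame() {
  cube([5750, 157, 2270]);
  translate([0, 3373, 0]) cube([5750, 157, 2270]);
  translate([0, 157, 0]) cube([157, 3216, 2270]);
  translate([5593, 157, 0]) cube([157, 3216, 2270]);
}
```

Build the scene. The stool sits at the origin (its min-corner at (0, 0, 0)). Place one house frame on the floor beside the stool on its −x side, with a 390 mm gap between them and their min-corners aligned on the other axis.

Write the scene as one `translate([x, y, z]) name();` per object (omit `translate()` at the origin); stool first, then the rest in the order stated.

stool();
translate([-6140, 0, 0]) house_frame();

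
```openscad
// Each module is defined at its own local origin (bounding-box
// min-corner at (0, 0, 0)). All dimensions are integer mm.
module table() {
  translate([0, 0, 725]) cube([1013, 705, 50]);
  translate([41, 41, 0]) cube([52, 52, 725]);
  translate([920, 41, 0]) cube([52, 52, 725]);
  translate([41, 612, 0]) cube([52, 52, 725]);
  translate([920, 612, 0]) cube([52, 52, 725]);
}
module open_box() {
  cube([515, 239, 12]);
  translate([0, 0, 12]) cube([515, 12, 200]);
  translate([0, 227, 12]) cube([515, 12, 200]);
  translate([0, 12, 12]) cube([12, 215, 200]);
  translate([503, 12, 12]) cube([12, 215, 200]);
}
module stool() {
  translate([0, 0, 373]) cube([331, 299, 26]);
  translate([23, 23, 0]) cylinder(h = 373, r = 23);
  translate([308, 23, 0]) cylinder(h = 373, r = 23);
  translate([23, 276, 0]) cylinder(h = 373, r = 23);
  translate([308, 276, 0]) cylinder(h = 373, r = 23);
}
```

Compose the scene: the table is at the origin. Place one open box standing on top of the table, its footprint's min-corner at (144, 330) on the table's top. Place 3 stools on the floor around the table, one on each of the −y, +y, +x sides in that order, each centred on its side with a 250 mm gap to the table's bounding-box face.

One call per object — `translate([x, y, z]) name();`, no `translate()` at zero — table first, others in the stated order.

table();
translate([144, 330, 775]) open_box();
translate([341, -549, 0]) stool();
translate([341, 955, 0]) stool();
translate([1263, 203, 0]) stool();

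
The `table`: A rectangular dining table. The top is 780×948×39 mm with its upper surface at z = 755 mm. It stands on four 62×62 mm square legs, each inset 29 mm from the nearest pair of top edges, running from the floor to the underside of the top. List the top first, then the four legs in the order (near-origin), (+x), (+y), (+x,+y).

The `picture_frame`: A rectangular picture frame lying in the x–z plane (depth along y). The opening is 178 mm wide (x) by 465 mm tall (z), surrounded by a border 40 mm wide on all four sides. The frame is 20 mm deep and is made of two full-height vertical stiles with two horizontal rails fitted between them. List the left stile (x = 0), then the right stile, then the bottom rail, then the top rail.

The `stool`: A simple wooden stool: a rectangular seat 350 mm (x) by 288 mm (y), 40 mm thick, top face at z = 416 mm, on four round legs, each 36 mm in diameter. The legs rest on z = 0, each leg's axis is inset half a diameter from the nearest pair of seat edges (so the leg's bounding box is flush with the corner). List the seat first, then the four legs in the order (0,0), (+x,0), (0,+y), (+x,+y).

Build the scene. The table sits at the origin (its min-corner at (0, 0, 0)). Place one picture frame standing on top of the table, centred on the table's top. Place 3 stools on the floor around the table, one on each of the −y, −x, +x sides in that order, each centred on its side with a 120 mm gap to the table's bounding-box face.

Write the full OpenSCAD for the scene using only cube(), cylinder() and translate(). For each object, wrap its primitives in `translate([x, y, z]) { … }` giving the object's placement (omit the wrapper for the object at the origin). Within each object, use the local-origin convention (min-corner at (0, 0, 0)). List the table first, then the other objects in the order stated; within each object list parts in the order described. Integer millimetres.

translate([0, 0, 716]) cube([780, 948, 39]);
translate([29, 29, 0]) cube([62, 62, 716]);
translate([689, 29, 0]) cube([62, 62, 716]);
translate([29, 857, 0]) cube([62, 62, 716]);
translate([689, 857, 0]) cube([62, 62, 716]);
translate([261, 464, 755]) {
  cube([40, 20, 545]);
  translate([218, 0, 0]) cube([40, 20, 545]);
  translate([40, 0, 0]) cube([178, 20, 40]);
  translate([40, 0, 505]) cube([178, 20, 40]);
}
translate([215, -408, 0]) {
  translate([0, 0, 376]) cube([350, 288, 40]);
  translate([18, 18, 0]) cylinder(h = 376, r = 18);
  translate([332, 18, 0]) cylinder(h = 376, r = 18);
  translate([18, 270, 0]) cylinder(h = 376, r = 18);
  translate([332, 270, 0]) cylinder(h = 376, r = 18);
}
translate([-470, 330, 0]) {
  translate([0, 0, 376]) cube([350, 288, 40]);
  translate([18, 18, 0]) cylinder(h = 376, r = 18);
  translate([332, 18, 0]) cylinder(h = 376, r = 18);
  translate([18, 270, 0]) cylinder(h = 376, r = 18);
  translate([332, 270, 0]) cylinder(h = 376, r = 18);
}
translate([900, 330, 0]) {
  translate([0, 0, 376]) cube([350, 288, 40]);
  translate([18, 18, 0]) cylinder(h = 376, r = 18);
  translate([332, 18, 0]) cylinder(h = 376, r = 18);
  translate([18, 270, 0]) cylinder(h = 376, r = 18);
  translate([332, 270, 0]) cylinder(h = 376, r = 18);
}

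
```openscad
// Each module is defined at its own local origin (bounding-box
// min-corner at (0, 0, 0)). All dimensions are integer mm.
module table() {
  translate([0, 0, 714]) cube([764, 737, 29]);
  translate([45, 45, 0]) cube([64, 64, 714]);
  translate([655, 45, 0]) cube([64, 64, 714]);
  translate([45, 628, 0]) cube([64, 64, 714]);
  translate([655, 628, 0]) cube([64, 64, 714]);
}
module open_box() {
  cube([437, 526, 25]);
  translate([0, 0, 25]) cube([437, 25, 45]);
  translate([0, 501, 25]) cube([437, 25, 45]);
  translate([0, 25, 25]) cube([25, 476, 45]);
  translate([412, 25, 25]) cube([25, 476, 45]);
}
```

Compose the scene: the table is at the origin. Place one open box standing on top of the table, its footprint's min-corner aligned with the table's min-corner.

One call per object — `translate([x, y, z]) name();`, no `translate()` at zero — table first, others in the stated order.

table();
translate([0, 0, 743]) open_box();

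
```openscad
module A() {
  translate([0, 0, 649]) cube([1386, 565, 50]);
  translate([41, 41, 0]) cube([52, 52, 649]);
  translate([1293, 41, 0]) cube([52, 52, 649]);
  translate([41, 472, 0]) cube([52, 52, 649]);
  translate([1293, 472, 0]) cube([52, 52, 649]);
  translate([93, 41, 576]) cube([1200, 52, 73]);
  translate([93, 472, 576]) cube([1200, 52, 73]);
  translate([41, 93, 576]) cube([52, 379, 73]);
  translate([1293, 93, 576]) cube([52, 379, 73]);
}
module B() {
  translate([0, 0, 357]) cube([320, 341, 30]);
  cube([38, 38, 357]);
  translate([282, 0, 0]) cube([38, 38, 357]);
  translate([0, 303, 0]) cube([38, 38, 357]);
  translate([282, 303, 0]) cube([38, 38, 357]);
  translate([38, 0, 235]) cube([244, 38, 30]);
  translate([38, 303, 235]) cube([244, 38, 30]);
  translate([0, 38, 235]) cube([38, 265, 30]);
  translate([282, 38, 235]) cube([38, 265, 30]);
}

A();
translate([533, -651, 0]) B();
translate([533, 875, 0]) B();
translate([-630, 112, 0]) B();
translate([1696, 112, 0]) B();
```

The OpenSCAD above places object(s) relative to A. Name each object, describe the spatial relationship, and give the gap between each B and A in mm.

A is a table. B is a stool. Four stools sit around the table at the −y, +y, −x, +x sides. The gap between each stool and the table is 310 mm.

Each stool's nearest face is 310 mm from the table's bounding box.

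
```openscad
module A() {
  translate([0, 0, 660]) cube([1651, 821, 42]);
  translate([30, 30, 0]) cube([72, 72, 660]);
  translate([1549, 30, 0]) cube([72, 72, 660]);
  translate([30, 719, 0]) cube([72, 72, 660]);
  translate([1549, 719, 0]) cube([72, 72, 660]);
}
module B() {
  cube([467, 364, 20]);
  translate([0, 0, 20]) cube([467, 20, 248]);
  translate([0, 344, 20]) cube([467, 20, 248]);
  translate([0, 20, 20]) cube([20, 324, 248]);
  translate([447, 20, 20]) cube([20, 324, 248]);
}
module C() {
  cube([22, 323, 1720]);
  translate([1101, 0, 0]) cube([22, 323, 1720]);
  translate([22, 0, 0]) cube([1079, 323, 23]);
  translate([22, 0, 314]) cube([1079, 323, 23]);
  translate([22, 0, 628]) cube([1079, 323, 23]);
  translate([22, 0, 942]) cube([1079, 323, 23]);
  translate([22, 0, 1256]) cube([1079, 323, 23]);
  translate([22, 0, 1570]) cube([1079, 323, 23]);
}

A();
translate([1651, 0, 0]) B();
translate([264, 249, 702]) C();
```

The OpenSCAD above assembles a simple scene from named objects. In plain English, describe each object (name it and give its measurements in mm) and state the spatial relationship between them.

A is a table: top 1651 mm (x) × 821 mm (y), 42 mm thick, upper face at z = 702 mm, on four 72×72 mm square legs, each inset 30 mm from the nearest pair of top edges, running from z = 0 to the bottom of the top.

B is an open storage box with external size 467×364×268 mm and wall thickness 20 mm (the base is also 20 mm thick). The base covers the whole footprint; the four walls stand on the base, with the y-facing walls full-width and the x-facing walls fitting between their inner faces.

C is a bookshelf 1123 mm wide overall, 323 mm deep and 1720 mm tall. The two sides are 22 mm thick vertical panels. 6 horizontal shelves of 23 mm thickness span between the inner faces of the sides; the lowest shelf sits on the floor and shelves are stacked with a clear vertical gap of 291 mm between each pair.

The open box is against the table's +x side, with their −y faces flush. The bookshelf is on top of the table, centred.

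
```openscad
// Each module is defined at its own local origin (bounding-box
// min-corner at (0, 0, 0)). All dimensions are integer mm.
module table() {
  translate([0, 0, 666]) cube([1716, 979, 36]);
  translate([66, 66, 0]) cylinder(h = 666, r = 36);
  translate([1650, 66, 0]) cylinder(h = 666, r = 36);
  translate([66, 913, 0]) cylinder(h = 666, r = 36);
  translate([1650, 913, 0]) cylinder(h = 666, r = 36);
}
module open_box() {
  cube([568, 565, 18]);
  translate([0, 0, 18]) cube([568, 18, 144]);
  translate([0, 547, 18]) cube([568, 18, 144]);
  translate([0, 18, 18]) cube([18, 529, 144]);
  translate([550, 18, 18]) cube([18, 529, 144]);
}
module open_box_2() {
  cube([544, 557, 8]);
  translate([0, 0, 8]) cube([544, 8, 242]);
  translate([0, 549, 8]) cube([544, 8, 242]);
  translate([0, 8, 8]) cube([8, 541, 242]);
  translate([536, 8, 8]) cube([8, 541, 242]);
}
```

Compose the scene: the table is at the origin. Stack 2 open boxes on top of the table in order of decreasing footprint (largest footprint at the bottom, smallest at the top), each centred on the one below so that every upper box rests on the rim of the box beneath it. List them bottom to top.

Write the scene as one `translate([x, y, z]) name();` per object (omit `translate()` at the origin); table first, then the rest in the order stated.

table();
translate([574, 207, 702]) open_box();
translate([586, 211, 864]) open_box_2();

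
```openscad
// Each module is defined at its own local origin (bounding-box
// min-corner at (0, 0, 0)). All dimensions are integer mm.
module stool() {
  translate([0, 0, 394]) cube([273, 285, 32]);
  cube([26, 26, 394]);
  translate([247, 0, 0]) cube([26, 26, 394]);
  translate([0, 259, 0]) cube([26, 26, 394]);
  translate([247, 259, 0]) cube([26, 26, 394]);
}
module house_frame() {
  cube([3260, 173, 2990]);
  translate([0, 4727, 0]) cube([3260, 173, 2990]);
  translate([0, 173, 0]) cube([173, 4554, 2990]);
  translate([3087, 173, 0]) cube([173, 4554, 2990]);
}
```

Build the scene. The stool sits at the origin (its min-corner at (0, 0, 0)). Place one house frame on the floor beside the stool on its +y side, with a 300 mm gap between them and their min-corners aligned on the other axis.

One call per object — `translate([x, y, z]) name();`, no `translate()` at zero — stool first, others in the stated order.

stool();
translate([0, 585, 0]) house_frame();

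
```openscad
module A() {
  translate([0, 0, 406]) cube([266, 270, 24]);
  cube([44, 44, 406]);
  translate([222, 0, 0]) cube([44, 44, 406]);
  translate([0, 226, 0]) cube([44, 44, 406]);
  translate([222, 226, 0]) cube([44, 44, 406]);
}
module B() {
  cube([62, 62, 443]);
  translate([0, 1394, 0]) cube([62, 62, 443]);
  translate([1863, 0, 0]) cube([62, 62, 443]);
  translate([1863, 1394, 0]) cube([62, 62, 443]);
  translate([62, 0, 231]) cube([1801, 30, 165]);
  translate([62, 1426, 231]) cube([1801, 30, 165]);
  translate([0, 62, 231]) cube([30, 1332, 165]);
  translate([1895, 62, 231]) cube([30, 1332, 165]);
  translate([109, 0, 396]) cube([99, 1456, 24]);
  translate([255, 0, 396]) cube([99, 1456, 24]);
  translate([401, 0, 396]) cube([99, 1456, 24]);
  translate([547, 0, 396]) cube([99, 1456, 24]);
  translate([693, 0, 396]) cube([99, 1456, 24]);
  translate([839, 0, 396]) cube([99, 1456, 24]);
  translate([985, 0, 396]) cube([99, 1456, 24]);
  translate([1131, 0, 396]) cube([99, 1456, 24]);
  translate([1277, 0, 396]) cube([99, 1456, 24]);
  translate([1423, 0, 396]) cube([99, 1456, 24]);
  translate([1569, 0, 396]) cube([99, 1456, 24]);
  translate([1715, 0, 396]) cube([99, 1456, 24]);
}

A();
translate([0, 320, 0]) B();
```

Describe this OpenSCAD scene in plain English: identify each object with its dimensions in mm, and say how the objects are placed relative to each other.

A is a simple wooden stool: a rectangular seat 266 mm (x) by 270 mm (y), 24 mm thick, top face at z = 430 mm, on four square legs, each 44×44 mm in cross-section. The legs rest on z = 0, each flush with a corner of the seat.

B is a bed frame 1925 mm long (x) by 1456 mm wide (y). Four 62×62 mm corner posts, 443 mm tall, at the corners of the footprint. Four rails of 30 mm thickness and 165 mm height run between adjacent posts with their undersides at z = 231 mm, their outer faces flush with the outside of the frame (the two x-running rails run between the posts' inner faces; the two y-running rails run between the posts' inner faces). 12 slats, each 99 mm wide (x) and 24 mm thick, lie across the top of the two x-running rails, running the full 1456 mm width of the frame in y; the slats are evenly spaced along x between the inner faces of the end posts with equal gaps (rounded down to the nearest mm) at the −x end and between each pair — any rounding remainder accumulates at the +x end.

The bed frame is on the floor beside the stool on its +y side.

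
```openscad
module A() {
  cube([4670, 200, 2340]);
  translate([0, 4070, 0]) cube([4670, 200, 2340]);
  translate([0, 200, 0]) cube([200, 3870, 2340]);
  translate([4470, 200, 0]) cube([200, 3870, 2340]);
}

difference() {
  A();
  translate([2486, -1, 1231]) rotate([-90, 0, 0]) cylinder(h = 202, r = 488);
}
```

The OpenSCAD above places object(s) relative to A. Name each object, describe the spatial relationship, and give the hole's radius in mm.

A is a house frame. The house frame has a circular hole through its front wall. The hole's radius is 488 mm.

The subtracted cylinder has r = 488 mm.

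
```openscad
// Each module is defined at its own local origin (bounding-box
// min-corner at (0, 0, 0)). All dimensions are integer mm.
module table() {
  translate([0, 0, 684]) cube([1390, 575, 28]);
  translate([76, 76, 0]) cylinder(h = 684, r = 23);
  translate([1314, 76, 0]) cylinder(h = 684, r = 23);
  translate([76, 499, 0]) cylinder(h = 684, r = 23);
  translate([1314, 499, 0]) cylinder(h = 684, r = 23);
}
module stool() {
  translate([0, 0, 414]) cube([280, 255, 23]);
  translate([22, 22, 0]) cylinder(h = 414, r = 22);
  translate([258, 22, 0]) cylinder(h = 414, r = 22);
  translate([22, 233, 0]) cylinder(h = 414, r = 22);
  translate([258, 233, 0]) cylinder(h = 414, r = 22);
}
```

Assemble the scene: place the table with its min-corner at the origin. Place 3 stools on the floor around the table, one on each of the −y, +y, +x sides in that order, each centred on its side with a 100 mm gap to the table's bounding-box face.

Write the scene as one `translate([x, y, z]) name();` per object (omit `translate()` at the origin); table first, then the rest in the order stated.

table();
translate([555, -355, 0]) stool();
translate([555, 675, 0]) stool();
translate([1490, 160, 0]) stool();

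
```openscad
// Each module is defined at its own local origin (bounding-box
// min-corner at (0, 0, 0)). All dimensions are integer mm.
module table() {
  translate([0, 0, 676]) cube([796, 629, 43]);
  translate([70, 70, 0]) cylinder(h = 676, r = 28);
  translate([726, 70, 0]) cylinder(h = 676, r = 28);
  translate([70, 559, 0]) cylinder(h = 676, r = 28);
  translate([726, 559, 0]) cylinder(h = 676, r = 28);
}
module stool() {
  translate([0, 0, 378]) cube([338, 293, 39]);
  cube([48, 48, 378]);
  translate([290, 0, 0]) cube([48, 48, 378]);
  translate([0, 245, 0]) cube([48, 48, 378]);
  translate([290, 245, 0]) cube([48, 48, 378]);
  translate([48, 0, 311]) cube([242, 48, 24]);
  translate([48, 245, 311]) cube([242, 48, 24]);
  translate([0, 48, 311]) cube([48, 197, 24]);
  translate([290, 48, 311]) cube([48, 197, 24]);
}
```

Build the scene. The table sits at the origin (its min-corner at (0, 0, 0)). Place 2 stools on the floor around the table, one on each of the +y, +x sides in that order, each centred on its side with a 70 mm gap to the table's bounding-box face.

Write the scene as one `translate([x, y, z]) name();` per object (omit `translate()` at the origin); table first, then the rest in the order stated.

table();
translate([229, 699, 0]) stool();
translate([866, 168, 0]) stool();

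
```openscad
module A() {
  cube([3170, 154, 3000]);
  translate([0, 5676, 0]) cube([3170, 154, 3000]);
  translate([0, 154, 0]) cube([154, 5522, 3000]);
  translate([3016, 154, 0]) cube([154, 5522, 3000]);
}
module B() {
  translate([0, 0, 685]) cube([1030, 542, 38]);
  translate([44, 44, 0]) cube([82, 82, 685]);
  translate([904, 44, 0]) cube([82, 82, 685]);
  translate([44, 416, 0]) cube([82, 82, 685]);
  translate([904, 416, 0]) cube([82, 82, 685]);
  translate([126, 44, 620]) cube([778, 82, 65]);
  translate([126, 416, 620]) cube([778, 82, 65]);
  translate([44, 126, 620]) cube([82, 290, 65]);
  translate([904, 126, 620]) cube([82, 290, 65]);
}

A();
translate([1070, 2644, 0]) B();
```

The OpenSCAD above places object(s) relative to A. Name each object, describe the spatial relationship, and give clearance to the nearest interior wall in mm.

A is a house frame. B is a table. The table sits inside the house frame, centred. The clearance to the nearest interior wall is 916 mm.

Clearances: x = 916, y = 2490; minimum 916 mm.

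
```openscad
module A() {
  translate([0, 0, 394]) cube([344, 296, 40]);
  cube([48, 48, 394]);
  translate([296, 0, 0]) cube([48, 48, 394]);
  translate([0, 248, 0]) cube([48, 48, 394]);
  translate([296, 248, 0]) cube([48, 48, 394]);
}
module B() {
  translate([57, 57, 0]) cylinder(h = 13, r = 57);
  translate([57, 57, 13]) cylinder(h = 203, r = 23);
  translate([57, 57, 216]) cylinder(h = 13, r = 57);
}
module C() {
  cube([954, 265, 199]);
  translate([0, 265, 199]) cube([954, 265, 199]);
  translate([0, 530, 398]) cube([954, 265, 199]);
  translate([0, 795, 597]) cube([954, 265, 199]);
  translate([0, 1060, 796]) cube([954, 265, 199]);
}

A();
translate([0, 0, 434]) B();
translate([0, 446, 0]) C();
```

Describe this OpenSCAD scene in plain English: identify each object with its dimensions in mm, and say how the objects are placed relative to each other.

A is a four-legged stool. The seat is 344×296 mm, 40 mm thick, top at z = 434 mm. It stands on four square legs, each 48×48 mm in cross-section, from z = 0 to the seat underside, each flush with a corner of the seat.

B is a spool: two coaxial disc flanges of radius 57 mm and thickness 13 mm, joined by a core cylinder of radius 23 mm and height 203 mm. The lower flange rests on z = 0 and the three cylinders share a vertical axis.

C is a run of 5 identical solid stair steps. Each tread is 954×265 mm and each step block is 199 mm high. Step 1 rests on the floor; step k is offset from step 1 by (k−1)×265 mm in y and (k−1)×199 mm in z.

The spool is on top of the stool. The staircase is on the floor beside the stool on its +y side.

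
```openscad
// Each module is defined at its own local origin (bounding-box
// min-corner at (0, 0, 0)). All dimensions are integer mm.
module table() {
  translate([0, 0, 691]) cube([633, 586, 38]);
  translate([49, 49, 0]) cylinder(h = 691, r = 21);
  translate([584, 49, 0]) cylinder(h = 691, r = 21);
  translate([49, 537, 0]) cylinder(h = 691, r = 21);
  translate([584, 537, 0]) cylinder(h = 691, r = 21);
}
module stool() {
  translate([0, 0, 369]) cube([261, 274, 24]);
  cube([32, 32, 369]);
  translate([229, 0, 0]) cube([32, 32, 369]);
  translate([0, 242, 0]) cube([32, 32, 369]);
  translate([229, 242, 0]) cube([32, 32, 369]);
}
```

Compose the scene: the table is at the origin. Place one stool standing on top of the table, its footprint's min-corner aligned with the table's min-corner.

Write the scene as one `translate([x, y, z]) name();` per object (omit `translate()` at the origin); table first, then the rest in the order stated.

table();
translate([0, 0, 729]) stool();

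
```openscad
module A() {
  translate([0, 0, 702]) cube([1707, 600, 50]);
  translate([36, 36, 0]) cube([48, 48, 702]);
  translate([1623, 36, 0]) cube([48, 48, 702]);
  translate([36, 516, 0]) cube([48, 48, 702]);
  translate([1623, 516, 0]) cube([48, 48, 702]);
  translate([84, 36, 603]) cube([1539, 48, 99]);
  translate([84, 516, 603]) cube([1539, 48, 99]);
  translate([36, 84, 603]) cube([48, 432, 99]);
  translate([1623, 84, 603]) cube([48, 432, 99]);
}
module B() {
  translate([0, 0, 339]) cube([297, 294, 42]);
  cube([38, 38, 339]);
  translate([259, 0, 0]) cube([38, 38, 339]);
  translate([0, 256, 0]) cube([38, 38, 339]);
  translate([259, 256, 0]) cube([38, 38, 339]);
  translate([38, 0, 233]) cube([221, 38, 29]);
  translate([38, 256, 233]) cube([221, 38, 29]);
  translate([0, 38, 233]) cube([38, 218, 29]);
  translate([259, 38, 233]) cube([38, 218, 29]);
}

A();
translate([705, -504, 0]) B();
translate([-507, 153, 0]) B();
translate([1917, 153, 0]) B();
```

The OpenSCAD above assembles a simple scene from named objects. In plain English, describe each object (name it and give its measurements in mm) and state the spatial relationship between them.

A is a rectangular dining table. The top is 1707×600×50 mm with its upper surface at z = 752 mm. It stands on four 48×48 mm square legs, each inset 36 mm from the nearest pair of top edges, running from the floor to the underside of the top. Four apron rails, 48 mm thick and 99 mm tall, run between adjacent legs with their top edges flush with the underside of the top and their outer faces flush with the legs' outer faces.

B is a four-legged stool. The seat is 297×294 mm, 42 mm thick, top at z = 381 mm. It stands on four square legs, each 38×38 mm in cross-section, from z = 0 to the seat underside, each flush with a corner of the seat. Four stretchers, 38 mm wide and 29 mm tall, connect adjacent legs with their undersides at z = 233 mm, each running between the inner faces of the legs it joins and aligned with the legs' outer faces on the other axis.

Three stools sit around the table at the −y, −x, +x sides.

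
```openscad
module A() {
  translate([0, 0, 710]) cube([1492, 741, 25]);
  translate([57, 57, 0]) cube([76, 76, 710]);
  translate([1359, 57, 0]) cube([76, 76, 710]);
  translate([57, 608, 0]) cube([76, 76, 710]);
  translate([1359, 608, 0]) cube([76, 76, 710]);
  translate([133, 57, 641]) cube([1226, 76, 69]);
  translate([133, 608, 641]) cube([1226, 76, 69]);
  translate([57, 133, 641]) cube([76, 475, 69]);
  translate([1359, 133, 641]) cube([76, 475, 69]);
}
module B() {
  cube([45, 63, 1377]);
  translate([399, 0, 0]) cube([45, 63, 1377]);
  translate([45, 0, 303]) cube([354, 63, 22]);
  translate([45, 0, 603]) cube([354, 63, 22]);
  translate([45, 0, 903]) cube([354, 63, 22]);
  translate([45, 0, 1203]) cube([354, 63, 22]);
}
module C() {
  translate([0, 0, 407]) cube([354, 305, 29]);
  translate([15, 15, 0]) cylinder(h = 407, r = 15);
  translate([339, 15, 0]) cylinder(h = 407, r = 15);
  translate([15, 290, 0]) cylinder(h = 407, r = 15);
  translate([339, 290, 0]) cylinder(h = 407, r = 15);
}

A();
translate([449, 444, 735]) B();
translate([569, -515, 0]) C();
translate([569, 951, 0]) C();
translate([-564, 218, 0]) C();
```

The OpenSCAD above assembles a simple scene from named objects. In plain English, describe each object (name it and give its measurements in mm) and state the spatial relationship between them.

A is a table with a 1492×741 mm rectangular top, 25 mm thick, top surface at z = 735 mm, supported by four 76×76 mm square legs, each inset 57 mm from the nearest pair of top edges, running from the floor. Four apron rails, 76 mm thick and 69 mm tall, run between adjacent legs with their top edges flush with the underside of the top and their outer faces flush with the legs' outer faces.

B is a wooden ladder with two side rails of 45×63 mm section and 1377 mm height, set 444 mm apart overall. Between them run 4 rectangular rungs (63 mm deep, 22 mm thick), front faces flush with the rails' −y face. The bottom of the first rung is 303 mm above the floor and each subsequent rung is 300 mm higher than the one below.

C is a simple wooden stool: a rectangular seat 354 mm (x) by 305 mm (y), 29 mm thick, top face at z = 436 mm, on four round legs, each 30 mm in diameter. The legs rest on z = 0, each leg's axis is inset half a diameter from the nearest pair of seat edges (so the leg's bounding box is flush with the corner).

The ladder is on top of the table. Three stools sit around the table at the −y, +y, −x sides.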